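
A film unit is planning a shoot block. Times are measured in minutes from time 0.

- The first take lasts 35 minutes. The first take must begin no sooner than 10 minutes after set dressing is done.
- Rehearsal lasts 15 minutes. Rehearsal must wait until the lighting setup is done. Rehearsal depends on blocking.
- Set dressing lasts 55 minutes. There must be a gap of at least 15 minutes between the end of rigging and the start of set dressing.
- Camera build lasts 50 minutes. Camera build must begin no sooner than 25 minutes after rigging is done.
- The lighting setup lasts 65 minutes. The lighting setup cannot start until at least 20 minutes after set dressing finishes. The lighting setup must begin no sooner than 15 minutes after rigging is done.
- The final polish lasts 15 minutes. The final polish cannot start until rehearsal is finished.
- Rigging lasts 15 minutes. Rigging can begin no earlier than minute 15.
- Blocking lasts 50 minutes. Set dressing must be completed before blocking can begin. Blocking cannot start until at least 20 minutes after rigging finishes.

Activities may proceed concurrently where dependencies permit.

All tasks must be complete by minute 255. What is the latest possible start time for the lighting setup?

Nothing follows the final polish; the deadline of minute 255 is its only limit. It must start by 255 − 15 = minute 240.
Rehearsal must finish before the final polish (must start by minute 240). With a 15-minute duration, rehearsal must start by 240 − 15 = minute 225.
The lighting setup feeds into rehearsal (must start by minute 225); so the lighting setup must finish by minute 225 and therefore start by minute 160.

160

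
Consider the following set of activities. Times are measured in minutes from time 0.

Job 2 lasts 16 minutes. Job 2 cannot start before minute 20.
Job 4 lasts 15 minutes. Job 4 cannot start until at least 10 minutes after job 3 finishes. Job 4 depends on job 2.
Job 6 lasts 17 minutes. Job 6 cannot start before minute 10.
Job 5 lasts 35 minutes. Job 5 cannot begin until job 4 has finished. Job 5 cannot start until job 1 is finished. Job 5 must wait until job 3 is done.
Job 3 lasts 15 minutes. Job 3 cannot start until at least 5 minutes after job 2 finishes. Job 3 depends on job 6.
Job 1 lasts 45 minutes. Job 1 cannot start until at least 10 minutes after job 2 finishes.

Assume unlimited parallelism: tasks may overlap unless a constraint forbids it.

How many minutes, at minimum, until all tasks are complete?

126

Job 6 waits on its own release at minute 10, so it starts at minute 10 and finishes at 10 + 17 = minute 27.
Job 2 waits on its own release at minute 20, so it starts at minute 20 and finishes at 20 + 16 = minute 36.
Job 3 needs all of job 2 (finishes minute 36, plus 5-minute gap → minute 41); job 6 (finishes minute 27). That puts its earliest start at minute 41; it finishes at 41 + 15 = minute 56.
For job 4: job 3 (finishes minute 56, plus 10-minute gap → minute 66); job 2 (finishes minute 36). Taking the maximum gives a start of minute 66, and it finishes at 66 + 15 = minute 81.
Job 1 cannot begin until job 2 (finishes minute 36, plus 10-minute gap → minute 46). It runs from minute 46 to 46 + 45 = minute 91.
Job 5 has to wait for job 4 (finishes minute 81); job 1 (finishes minute 91); job 3 (finishes minute 56). The latest of these is minute 91, so job 5 runs minute 91 to 91 + 35 = minute 126.
All tasks are finished once the last one completes. Finish times: Job 1 at 91, Job 2 at 36, Job 3 at 56, Job 4 at 81, Job 5 at 126, Job 6 at 27. The latest is minute 126.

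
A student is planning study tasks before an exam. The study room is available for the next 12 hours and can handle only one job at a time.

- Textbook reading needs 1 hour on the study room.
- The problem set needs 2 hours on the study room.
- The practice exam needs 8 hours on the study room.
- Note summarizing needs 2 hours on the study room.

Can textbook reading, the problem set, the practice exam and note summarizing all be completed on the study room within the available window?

Running back to back, the jobs need 1 + 2 + 8 + 2 = 13 hours on the study room.
Since 13 > 12, they cannot all fit.

No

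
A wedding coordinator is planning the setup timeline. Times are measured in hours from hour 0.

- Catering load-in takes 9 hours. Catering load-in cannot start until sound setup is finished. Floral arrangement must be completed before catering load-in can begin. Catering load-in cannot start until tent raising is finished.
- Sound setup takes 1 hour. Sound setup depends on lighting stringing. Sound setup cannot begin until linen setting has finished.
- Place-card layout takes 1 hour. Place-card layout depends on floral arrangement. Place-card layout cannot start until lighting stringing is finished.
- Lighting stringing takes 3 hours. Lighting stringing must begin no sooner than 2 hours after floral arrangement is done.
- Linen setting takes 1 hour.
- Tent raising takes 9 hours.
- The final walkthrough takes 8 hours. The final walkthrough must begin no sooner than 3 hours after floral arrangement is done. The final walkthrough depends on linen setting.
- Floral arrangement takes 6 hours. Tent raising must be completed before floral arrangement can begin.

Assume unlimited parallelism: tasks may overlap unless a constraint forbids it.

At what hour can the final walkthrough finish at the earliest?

Nothing blocks linen setting, so it runs from hour 0 to hour 1.
Tent raising can start immediately at hour 0; it finishes at hour 9.
Floral arrangement waits on tent raising (finishes hour 9), so it starts at hour 9 and finishes at 9 + 6 = hour 15.
For the final walkthrough: floral arrangement (finishes hour 15, plus 3-hour gap → hour 18); linen setting (finishes hour 1). Taking the maximum gives a start of hour 18, and it finishes at 18 + 8 = hour 26.

26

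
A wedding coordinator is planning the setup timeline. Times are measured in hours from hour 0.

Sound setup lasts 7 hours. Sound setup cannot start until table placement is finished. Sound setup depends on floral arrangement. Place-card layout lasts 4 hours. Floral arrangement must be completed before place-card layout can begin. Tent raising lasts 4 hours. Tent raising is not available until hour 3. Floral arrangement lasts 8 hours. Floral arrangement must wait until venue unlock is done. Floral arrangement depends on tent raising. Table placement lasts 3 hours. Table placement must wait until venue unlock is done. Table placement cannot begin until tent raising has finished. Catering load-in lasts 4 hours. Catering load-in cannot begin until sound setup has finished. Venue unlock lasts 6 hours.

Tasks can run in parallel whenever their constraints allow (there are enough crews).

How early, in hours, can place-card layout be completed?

19

Tent raising waits on its own release at hour 3, so it starts at hour 3 and finishes at 3 + 4 = hour 7.
Venue unlock can start immediately at hour 0; it finishes at hour 6.
Floral arrangement has to wait for venue unlock (finishes hour 6); tent raising (finishes hour 7). The latest of these is hour 7, so floral arrangement runs hour 7 to 7 + 8 = hour 15.
Place-card layout cannot begin until floral arrangement (finishes hour 15). It runs from hour 15 to 15 + 4 = hour 19.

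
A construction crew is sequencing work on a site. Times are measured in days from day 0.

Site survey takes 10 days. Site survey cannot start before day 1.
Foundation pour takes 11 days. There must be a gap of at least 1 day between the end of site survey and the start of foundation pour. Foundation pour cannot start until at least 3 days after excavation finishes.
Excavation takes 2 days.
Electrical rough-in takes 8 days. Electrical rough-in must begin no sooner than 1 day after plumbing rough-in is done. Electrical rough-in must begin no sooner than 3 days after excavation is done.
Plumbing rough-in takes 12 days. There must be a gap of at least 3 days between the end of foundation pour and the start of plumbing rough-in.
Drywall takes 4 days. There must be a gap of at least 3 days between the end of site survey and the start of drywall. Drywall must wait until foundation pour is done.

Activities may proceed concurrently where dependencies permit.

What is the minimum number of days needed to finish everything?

Excavation can start immediately at day 0; it finishes at day 2.
Site survey waits on its own release at day 1, so it starts at day 1 and finishes at 1 + 10 = day 11.
Foundation pour needs all of site survey (finishes day 11, plus 1-day gap → day 12); excavation (finishes day 2, plus 3-day gap → day 5). That puts its earliest start at day 12; it finishes at 12 + 11 = day 23.
Drywall has to wait for site survey (finishes day 11, plus 3-day gap → day 14); foundation pour (finishes day 23). The latest of these is day 23, so drywall runs day 23 to 23 + 4 = day 27.
After foundation pour (finishes day 23, plus 3-day gap → day 26), plumbing rough-in can start at day 26 and finishes at day 38.
Electrical rough-in needs all of plumbing rough-in (finishes day 38, plus 1-day gap → day 39); excavation (finishes day 2, plus 3-day gap → day 5). That puts its earliest start at day 39; it finishes at 39 + 8 = day 47.
All tasks are finished once the last one completes. Finish times: Site survey at 11, Excavation at 2, Foundation pour at 23, Plumbing rough-in at 38, Electrical rough-in at 47, Drywall at 27. The latest is day 47.

47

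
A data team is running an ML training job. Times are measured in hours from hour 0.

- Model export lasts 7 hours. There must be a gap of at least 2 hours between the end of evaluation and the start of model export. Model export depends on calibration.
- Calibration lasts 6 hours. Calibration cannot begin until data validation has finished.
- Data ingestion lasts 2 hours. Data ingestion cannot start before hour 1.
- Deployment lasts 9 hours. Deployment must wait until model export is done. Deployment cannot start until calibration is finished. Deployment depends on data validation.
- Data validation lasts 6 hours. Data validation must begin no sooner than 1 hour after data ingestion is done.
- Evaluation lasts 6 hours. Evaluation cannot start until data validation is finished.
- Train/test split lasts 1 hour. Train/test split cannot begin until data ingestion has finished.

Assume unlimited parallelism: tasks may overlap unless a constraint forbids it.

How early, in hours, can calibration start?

10

Data ingestion waits on its own release at hour 1, so it starts at hour 1 and finishes at 1 + 2 = hour 3.
Data validation waits on data ingestion (finishes hour 3, plus 1-hour gap → hour 4), so it starts at hour 4 and finishes at 4 + 6 = hour 10.
Calibration waits on data validation (finishes hour 10), so the earliest it can start is hour 10.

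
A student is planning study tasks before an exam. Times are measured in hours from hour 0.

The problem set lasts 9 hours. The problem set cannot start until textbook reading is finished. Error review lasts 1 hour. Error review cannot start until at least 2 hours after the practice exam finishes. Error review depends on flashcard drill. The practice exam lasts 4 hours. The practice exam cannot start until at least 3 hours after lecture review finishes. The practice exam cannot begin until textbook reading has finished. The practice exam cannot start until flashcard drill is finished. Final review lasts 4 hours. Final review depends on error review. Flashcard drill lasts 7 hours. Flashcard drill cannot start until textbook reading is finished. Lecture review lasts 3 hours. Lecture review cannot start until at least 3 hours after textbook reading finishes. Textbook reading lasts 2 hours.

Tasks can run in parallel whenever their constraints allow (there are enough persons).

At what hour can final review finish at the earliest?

Textbook reading can start immediately at hour 0; it finishes at hour 2.
Flashcard drill cannot begin until textbook reading (finishes hour 2). It runs from hour 2 to 2 + 7 = hour 9.
After textbook reading (finishes hour 2, plus 3-hour gap → hour 5), lecture review can start at hour 5 and finishes at hour 8.
The practice exam needs all of lecture review (finishes hour 8, plus 3-hour gap → hour 11); textbook reading (finishes hour 2); flashcard drill (finishes hour 9). That puts its earliest start at hour 11; it finishes at 11 + 4 = hour 15.
Error review has to wait for the practice exam (finishes hour 15, plus 2-hour gap → hour 17); flashcard drill (finishes hour 9). The latest of these is hour 17, so error review runs hour 17 to 17 + 1 = hour 18.
Final review waits on error review (finishes hour 18), so it starts at hour 18 and finishes at 18 + 4 = hour 22.

22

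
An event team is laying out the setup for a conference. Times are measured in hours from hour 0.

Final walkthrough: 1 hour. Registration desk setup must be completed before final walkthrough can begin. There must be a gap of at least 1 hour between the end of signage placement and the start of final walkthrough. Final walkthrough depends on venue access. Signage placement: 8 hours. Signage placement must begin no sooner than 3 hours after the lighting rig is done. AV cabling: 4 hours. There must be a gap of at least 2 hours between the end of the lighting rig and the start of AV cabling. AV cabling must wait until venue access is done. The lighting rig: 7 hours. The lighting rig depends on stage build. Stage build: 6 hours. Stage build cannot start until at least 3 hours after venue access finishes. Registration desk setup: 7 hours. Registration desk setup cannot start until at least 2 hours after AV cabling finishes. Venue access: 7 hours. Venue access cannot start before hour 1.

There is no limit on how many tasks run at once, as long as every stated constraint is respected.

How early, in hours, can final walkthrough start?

After its own release at hour 1, venue access can start at hour 1 and finishes at hour 8.
Stage build waits on venue access (finishes hour 8, plus 3-hour gap → hour 11), so it starts at hour 11 and finishes at 11 + 6 = hour 17.
The lighting rig waits on stage build (finishes hour 17), so it starts at hour 17 and finishes at 17 + 7 = hour 24.
Signage placement waits on the lighting rig (finishes hour 24, plus 3-hour gap → hour 27), so it starts at hour 27 and finishes at 27 + 8 = hour 35.
For AV cabling: the lighting rig (finishes hour 24, plus 2-hour gap → hour 26); venue access (finishes hour 8). Taking the maximum gives a start of hour 26, and it finishes at 26 + 4 = hour 30.
Registration desk setup cannot begin until AV cabling (finishes hour 30, plus 2-hour gap → hour 32). It runs from hour 32 to 32 + 7 = hour 39.
Final walkthrough waits on registration desk setup (finishes hour 39); signage placement (finishes hour 35, plus 1-hour gap → hour 36); venue access (finishes hour 8). The latest of these is hour 39, which is the earliest final walkthrough can start.

39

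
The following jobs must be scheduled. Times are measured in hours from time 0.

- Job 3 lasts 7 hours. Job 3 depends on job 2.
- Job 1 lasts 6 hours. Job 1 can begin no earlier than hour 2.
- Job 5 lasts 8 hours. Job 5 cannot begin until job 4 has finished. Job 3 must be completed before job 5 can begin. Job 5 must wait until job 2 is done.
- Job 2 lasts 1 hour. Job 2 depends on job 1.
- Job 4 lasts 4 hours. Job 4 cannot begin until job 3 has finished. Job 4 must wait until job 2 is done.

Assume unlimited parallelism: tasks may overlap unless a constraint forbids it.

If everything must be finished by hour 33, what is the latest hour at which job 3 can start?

14

Job 5 must finish by hour 33; it takes 8 hours, so it must start by 33 − 8 = hour 25.
Job 4 feeds into job 5 (must start by hour 25); so job 4 must finish by hour 25 and therefore start by hour 21.
Job 3 feeds job 4 (must start by hour 21); job 5 (must start by hour 25). Taking the minimum, job 3 must finish by hour 21 and start by 21 − 7 = hour 14.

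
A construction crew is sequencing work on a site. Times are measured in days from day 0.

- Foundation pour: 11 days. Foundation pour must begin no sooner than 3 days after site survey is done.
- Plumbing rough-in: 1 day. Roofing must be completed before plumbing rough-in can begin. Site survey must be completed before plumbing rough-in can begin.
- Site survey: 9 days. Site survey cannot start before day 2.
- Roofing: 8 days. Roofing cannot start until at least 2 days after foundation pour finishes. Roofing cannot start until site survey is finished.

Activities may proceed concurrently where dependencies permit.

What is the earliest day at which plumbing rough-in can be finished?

After its own release at day 2, site survey can start at day 2 and finishes at day 11.
Foundation pour cannot begin until site survey (finishes day 11, plus 3-day gap → day 14). It runs from day 14 to 14 + 11 = day 25.
Roofing needs all of foundation pour (finishes day 25, plus 2-day gap → day 27); site survey (finishes day 11). That puts its earliest start at day 27; it finishes at 27 + 8 = day 35.
For plumbing rough-in: roofing (finishes day 35); site survey (finishes day 11). Taking the maximum gives a start of day 35, and it finishes at 35 + 1 = day 36.

36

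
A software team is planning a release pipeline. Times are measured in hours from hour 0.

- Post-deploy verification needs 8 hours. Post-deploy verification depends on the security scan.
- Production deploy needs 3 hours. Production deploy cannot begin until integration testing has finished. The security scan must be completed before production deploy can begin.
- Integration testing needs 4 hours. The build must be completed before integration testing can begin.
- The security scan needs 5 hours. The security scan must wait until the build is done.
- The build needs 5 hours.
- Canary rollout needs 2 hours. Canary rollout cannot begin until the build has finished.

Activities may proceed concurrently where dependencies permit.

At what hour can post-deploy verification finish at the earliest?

Nothing blocks the build, so it runs from hour 0 to hour 5.
After the build (finishes hour 5), the security scan can start at hour 5 and finishes at hour 10.
After the security scan (finishes hour 10), post-deploy verification can start at hour 10 and finishes at hour 18.

18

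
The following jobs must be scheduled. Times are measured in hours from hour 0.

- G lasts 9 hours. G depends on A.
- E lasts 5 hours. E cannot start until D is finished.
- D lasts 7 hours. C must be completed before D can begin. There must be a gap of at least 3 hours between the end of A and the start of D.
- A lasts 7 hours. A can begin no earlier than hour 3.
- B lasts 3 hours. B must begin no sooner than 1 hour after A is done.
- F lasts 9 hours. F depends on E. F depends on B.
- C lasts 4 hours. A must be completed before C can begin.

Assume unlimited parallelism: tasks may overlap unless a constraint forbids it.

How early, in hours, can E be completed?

A cannot begin until its own release at hour 3. It runs from hour 3 to 3 + 7 = hour 10.
C cannot begin until A (finishes hour 10). It runs from hour 10 to 10 + 4 = hour 14.
D has to wait for C (finishes hour 14); A (finishes hour 10, plus 3-hour gap → hour 13). The latest of these is hour 14, so D runs hour 14 to 14 + 7 = hour 21.
E waits on D (finishes hour 21), so it starts at hour 21 and finishes at 21 + 5 = hour 26.

26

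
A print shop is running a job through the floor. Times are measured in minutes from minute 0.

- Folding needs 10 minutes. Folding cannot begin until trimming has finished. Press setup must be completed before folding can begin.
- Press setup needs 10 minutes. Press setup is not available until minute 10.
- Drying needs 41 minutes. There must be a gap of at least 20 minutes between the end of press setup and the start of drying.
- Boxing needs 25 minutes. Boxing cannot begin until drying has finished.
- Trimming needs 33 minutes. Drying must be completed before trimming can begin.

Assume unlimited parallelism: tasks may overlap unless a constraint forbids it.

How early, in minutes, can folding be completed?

124

After its own release at minute 10, press setup can start at minute 10 and finishes at minute 20.
After press setup (finishes minute 20, plus 20-minute gap → minute 40), drying can start at minute 40 and finishes at minute 81.
After drying (finishes minute 81), trimming can start at minute 81 and finishes at minute 114.
Folding needs all of trimming (finishes minute 114); press setup (finishes minute 20). That puts its earliest start at minute 114; it finishes at 114 + 10 = minute 124.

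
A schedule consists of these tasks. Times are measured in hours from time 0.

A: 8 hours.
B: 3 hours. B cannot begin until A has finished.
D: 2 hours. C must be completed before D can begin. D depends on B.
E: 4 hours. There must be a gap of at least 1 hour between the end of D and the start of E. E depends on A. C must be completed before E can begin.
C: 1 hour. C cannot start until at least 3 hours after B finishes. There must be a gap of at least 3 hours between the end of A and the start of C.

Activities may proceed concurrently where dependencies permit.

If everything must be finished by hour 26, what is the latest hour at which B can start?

E has no dependents, so it just needs to finish by hour 26. Starting by 26 − 4 = hour 22 achieves that.
D must finish before E (must start by hour 22, minus 1-hour gap → hour 21). With a 2-hour duration, D must start by 21 − 2 = hour 19.
C feeds D (must start by hour 19); E (must start by hour 22). Taking the minimum, C must finish by hour 19 and start by 19 − 1 = hour 18.
B feeds C (must start by hour 18, minus 3-hour gap → hour 15); D (must start by hour 19). Taking the minimum, B must finish by hour 15 and start by 15 − 3 = hour 12.

12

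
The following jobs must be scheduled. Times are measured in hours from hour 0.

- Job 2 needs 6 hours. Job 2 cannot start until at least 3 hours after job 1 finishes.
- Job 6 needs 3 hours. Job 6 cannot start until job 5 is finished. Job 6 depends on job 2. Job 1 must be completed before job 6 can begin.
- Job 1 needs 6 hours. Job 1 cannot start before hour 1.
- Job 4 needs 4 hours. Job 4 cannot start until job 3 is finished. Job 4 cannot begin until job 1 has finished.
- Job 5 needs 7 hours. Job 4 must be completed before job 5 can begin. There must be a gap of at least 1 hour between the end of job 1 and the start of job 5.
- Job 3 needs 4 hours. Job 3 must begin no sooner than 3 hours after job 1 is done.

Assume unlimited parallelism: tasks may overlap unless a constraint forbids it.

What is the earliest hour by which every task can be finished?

After its own release at hour 1, job 1 can start at hour 1 and finishes at hour 7.
Job 3 waits on job 1 (finishes hour 7, plus 3-hour gap → hour 10), so it starts at hour 10 and finishes at 10 + 4 = hour 14.
Job 4 cannot start until job 3 (finishes hour 14); job 1 (finishes hour 7). The controlling bound is hour 14, so job 4 finishes at 14 + 4 = hour 18.
Job 5 cannot start until job 4 (finishes hour 18); job 1 (finishes hour 7, plus 1-hour gap → hour 8). The controlling bound is hour 18, so job 5 finishes at 18 + 7 = hour 25.
Job 2 cannot begin until job 1 (finishes hour 7, plus 3-hour gap → hour 10). It runs from hour 10 to 10 + 6 = hour 16.
For job 6: job 5 (finishes hour 25); job 2 (finishes hour 16); job 1 (finishes hour 7). Taking the maximum gives a start of hour 25, and it finishes at 25 + 3 = hour 28.
All tasks are finished once the last one completes. Finish times: Job 1 at 7, Job 2 at 16, Job 3 at 14, Job 4 at 18, Job 5 at 25, Job 6 at 28. The latest is hour 28.

28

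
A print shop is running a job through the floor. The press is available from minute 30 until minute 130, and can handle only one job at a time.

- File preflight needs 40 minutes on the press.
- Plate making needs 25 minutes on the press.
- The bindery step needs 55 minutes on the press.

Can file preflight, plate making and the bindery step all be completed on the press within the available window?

No

The press window is 130 − 30 = 100 minutes.
Running back to back, the jobs need 40 + 25 + 55 = 120 minutes on the press.
Since 120 > 100, they cannot all fit.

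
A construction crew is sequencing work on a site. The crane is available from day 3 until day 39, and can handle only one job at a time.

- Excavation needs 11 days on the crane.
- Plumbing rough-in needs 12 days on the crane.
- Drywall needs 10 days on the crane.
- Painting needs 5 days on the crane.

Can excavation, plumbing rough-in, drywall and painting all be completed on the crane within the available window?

No

The crane window is 39 − 3 = 36 days.
Running back to back, the jobs need 11 + 12 + 10 + 5 = 38 days on the crane.
Since 38 > 36, they cannot all fit.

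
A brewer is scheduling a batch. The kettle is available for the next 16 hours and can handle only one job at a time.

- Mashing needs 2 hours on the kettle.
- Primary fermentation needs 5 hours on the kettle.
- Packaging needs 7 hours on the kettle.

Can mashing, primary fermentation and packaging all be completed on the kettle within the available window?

Running back to back, the jobs need 2 + 5 + 7 = 14 hours on the kettle.
Since 14 ≤ 16, they fit within the window.

Yes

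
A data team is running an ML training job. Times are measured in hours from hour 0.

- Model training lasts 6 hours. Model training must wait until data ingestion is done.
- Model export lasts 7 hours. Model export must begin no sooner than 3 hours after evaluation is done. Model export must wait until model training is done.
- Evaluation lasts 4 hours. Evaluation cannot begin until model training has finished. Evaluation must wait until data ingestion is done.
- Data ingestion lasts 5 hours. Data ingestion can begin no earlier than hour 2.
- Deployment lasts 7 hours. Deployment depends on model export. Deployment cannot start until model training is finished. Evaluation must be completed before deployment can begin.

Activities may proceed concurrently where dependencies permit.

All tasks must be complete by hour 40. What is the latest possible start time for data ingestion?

Deployment must finish by hour 40; it takes 7 hours, so it must start by 40 − 7 = hour 33.
Since deployment (must start by hour 33) depends on it, model export must finish by hour 33. Backing off its 7-hour duration gives a latest start of hour 26.
Evaluation must finish in time for model export (must start by hour 26, minus 3-hour gap → hour 23); deployment (must start by hour 33). The tightest is hour 23, so evaluation must start by 23 − 4 = hour 19.
Model training feeds evaluation (must start by hour 19); model export (must start by hour 26); deployment (must start by hour 33). Taking the minimum, model training must finish by hour 19 and start by 19 − 6 = hour 13.
Data ingestion must finish in time for model training (must start by hour 13); evaluation (must start by hour 19). The tightest is hour 13, so data ingestion must start by 13 − 5 = hour 8.

8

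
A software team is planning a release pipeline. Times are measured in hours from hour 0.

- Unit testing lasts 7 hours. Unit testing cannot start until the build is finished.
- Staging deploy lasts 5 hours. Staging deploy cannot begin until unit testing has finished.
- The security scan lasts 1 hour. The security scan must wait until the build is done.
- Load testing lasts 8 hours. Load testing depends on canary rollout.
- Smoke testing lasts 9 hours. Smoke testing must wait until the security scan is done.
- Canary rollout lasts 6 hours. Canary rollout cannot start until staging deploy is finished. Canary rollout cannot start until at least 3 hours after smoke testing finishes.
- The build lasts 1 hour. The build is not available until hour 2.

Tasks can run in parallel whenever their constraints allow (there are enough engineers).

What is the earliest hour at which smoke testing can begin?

After its own release at hour 2, the build can start at hour 2 and finishes at hour 3.
The security scan waits on the build (finishes hour 3), so it starts at hour 3 and finishes at 3 + 1 = hour 4.
Smoke testing waits on the security scan (finishes hour 4), so the earliest it can start is hour 4.

4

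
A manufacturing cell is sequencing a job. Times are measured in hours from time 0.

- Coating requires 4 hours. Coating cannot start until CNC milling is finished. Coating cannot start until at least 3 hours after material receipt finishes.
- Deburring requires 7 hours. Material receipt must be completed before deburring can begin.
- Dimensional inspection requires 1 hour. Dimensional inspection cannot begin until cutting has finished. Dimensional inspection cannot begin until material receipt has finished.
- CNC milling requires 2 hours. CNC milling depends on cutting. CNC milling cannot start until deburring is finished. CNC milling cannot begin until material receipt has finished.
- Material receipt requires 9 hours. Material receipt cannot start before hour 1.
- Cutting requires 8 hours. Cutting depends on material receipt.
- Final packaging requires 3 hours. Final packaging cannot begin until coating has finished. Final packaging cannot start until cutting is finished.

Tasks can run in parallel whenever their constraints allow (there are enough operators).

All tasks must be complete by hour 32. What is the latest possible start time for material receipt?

Nothing follows final packaging; the deadline of hour 32 is its only limit. It must start by 32 − 3 = hour 29.
Since final packaging (must start by hour 29) depends on it, coating must finish by hour 29. Backing off its 4-hour duration gives a latest start of hour 25.
Since coating (must start by hour 25) depends on it, CNC milling must finish by hour 25. Backing off its 2-hour duration gives a latest start of hour 23.
Dimensional inspection has no dependents, so it just needs to finish by hour 32. Starting by 32 − 1 = hour 31 achieves that.
Cutting feeds CNC milling (must start by hour 23); dimensional inspection (must start by hour 31); final packaging (must start by hour 29). Taking the minimum, cutting must finish by hour 23 and start by 23 − 8 = hour 15.
Since CNC milling (must start by hour 23) depends on it, deburring must finish by hour 23. Backing off its 7-hour duration gives a latest start of hour 16.
Material receipt must finish in time for cutting (must start by hour 15); deburring (must start by hour 16); CNC milling (must start by hour 23); dimensional inspection (must start by hour 31); coating (must start by hour 25, minus 3-hour gap → hour 22). The tightest is hour 15, so material receipt must start by 15 − 9 = hour 6.

6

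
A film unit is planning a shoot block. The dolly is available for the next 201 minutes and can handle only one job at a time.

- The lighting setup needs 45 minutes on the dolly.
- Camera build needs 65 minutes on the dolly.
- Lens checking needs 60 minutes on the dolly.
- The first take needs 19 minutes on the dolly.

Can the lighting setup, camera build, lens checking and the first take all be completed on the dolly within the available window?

Running back to back, the jobs need 45 + 65 + 60 + 19 = 189 minutes on the dolly.
Since 189 ≤ 201, they fit within the window.

Yes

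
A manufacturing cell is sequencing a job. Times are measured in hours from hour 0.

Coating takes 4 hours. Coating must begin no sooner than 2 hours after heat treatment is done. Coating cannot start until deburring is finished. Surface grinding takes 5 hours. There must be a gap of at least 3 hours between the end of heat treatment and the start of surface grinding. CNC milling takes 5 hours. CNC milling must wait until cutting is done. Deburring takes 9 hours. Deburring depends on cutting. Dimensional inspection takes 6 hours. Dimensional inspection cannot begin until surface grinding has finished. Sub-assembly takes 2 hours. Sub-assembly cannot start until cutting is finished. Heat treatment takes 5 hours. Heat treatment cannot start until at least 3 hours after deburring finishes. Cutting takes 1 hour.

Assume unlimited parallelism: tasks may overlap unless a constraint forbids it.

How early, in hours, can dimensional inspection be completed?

Nothing blocks cutting, so it runs from hour 0 to hour 1.
Deburring waits on cutting (finishes hour 1), so it starts at hour 1 and finishes at 1 + 9 = hour 10.
Heat treatment waits on deburring (finishes hour 10, plus 3-hour gap → hour 13), so it starts at hour 13 and finishes at 13 + 5 = hour 18.
Surface grinding waits on heat treatment (finishes hour 18, plus 3-hour gap → hour 21), so it starts at hour 21 and finishes at 21 + 5 = hour 26.
Dimensional inspection cannot begin until surface grinding (finishes hour 26). It runs from hour 26 to 26 + 6 = hour 32.

32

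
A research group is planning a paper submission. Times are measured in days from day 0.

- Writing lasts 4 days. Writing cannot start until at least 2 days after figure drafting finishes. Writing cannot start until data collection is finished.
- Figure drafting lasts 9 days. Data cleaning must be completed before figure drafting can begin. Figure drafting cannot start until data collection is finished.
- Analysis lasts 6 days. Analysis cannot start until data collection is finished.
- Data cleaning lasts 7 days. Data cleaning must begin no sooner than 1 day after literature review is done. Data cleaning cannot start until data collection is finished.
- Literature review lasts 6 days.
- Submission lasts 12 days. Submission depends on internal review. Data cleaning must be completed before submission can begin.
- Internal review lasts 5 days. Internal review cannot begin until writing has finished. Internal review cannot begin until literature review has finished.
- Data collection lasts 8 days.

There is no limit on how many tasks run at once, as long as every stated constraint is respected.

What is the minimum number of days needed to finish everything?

Nothing blocks data collection, so it runs from day 0 to day 8.
Analysis cannot begin until data collection (finishes day 8). It runs from day 8 to 8 + 6 = day 14.
Literature review has no prerequisites, so it starts at day 0 and finishes at day 6.
For data cleaning: literature review (finishes day 6, plus 1-day gap → day 7); data collection (finishes day 8). Taking the maximum gives a start of day 8, and it finishes at 8 + 7 = day 15.
For figure drafting: data cleaning (finishes day 15); data collection (finishes day 8). Taking the maximum gives a start of day 15, and it finishes at 15 + 9 = day 24.
Writing needs all of figure drafting (finishes day 24, plus 2-day gap → day 26); data collection (finishes day 8). That puts its earliest start at day 26; it finishes at 26 + 4 = day 30.
For internal review: writing (finishes day 30); literature review (finishes day 6). Taking the maximum gives a start of day 30, and it finishes at 30 + 5 = day 35.
Submission cannot start until internal review (finishes day 35); data cleaning (finishes day 15). The controlling bound is day 35, so submission finishes at 35 + 12 = day 47.
All tasks are finished once the last one completes. Finish times: Literature review at 6, Data collection at 8, Data cleaning at 15, Analysis at 14, Figure drafting at 24, Writing at 30, Internal review at 35, Submission at 47. The latest is day 47.

47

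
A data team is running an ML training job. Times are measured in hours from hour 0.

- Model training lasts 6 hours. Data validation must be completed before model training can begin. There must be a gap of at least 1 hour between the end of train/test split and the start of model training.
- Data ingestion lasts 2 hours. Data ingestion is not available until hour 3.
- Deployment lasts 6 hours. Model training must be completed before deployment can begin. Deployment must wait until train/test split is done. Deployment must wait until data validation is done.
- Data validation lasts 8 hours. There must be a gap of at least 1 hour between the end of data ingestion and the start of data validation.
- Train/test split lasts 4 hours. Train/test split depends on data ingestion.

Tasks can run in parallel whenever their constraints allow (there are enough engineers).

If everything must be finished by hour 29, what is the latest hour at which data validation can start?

Deployment must finish by hour 29; it takes 6 hours, so it must start by 29 − 6 = hour 23.
Model training feeds into deployment (must start by hour 23); so model training must finish by hour 23 and therefore start by hour 17.
Data validation must finish in time for model training (must start by hour 17); deployment (must start by hour 23). The tightest is hour 17, so data validation must start by 17 − 8 = hour 9.

9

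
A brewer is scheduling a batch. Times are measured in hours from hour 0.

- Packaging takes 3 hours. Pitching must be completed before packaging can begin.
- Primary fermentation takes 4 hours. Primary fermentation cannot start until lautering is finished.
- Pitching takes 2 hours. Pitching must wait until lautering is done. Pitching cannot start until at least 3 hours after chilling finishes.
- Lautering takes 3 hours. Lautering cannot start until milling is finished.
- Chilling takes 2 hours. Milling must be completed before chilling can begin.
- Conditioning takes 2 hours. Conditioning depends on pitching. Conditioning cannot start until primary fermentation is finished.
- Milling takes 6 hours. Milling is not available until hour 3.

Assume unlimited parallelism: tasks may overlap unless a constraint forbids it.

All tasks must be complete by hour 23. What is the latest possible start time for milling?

To finish by hour 23, conditioning (duration 2) must start no later than hour 21.
Packaging must finish by hour 23; it takes 3 hours, so it must start by 23 − 3 = hour 20.
Pitching has several dependents: conditioning (must start by hour 21); packaging (must start by hour 20). The earliest of those limits is hour 20, so pitching must start by 20 − 2 = hour 18.
Primary fermentation has to be done before conditioning (must start by hour 21). That means finishing by hour 21, i.e. starting by 21 − 4 = hour 17.
Lautering must finish in time for pitching (must start by hour 18); primary fermentation (must start by hour 17). The tightest is hour 17, so lautering must start by 17 − 3 = hour 14.
Chilling feeds into pitching (must start by hour 18, minus 3-hour gap → hour 15); so chilling must finish by hour 15 and therefore start by hour 13.
Milling feeds lautering (must start by hour 14); chilling (must start by hour 13). Taking the minimum, milling must finish by hour 13 and start by 13 − 6 = hour 7.

7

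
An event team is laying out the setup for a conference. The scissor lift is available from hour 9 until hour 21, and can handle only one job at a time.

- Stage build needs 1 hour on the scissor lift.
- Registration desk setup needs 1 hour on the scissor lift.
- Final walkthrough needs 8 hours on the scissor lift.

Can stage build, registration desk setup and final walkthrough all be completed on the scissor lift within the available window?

Yes

The scissor lift window is 21 − 9 = 12 hours.
Running back to back, the jobs need 1 + 1 + 8 = 10 hours on the scissor lift.
Since 10 ≤ 12, they fit within the window.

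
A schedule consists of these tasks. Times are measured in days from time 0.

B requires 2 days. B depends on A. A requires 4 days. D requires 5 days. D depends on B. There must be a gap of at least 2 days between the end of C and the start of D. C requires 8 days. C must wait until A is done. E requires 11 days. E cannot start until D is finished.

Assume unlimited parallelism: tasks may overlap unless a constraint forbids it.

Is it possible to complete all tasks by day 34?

A can start immediately at day 0; it finishes at day 4.
After A (finishes day 4), C can start at day 4 and finishes at day 12.
After A (finishes day 4), B can start at day 4 and finishes at day 6.
D needs all of B (finishes day 6); C (finishes day 12, plus 2-day gap → day 14). That puts its earliest start at day 14; it finishes at 14 + 5 = day 19.
E cannot begin until D (finishes day 19). It runs from day 19 to 19 + 11 = day 30.
Every task is finished by day 30, which is no later than the deadline of 34, so the schedule is feasible.

Yes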